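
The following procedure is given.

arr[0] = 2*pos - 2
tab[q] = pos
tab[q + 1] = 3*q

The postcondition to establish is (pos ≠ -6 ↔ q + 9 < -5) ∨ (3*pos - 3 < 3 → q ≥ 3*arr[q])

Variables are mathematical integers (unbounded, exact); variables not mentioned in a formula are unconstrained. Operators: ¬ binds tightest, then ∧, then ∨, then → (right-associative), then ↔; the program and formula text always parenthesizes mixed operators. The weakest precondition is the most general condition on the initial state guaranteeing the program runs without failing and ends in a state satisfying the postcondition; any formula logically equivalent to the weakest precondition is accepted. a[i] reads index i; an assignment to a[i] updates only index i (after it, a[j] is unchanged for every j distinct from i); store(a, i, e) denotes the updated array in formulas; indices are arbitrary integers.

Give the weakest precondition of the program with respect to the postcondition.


Working backward. After the program, the postcondition (pos ≠ -6 ↔ q + 9 < -5) ∨ (3*pos - 3 < 3 → q ≥ 3*arr[q]) must hold; in canonical form it is (pos ≠ -6 ↔ q < -14) ∨ (3*pos < 6 → q ≥ 3*arr[q]).
Before tab[q + 1] := 3*q: (pos ≠ -6 ↔ q < -14) ∨ (3*pos < 6 → q ≥ 3*arr[q])
Before tab[q] := pos: (pos ≠ -6 ↔ q < -14) ∨ (3*pos < 6 → q ≥ 3*arr[q])
Before arr[0] := 2*pos - 2: (pos ≠ -6 ↔ q < -14) ∨ (3*pos < 6 → q ≥ 3*store(arr, 0, 2*pos - 2)[q])
Answer: WP = (pos ≠ -6 ↔ q < -14) ∨ (3*pos < 6 → q ≥ 3*store(arr, 0, 2*pos - 2)[q])


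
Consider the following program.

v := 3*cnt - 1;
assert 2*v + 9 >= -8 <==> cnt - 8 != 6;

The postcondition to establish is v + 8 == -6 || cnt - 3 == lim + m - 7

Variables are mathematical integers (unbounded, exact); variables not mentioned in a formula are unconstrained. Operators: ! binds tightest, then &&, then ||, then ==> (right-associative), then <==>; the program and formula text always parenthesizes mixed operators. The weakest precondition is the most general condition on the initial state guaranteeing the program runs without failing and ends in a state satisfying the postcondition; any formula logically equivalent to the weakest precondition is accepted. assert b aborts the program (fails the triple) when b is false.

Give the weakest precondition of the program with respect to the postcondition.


Working backward. After the program, the postcondition v + 8 == -6 || cnt - 3 == lim + m - 7 must hold; in canonical form it is v == -14 || cnt == lim + m - 4.
Before assert 2*v + 9 >= -8 <==> cnt - 8 != 6: (2*v >= -17 <==> cnt != 14) && (v == -14 || cnt == lim + m - 4)
Before v := 3*cnt - 1: (6*cnt >= -15 <==> cnt != 14) && (3*cnt == -13 || cnt == lim + m - 4)
Answer: WP = (6*cnt >= -15 <==> cnt != 14) && (3*cnt == -13 || cnt == lim + m - 4)


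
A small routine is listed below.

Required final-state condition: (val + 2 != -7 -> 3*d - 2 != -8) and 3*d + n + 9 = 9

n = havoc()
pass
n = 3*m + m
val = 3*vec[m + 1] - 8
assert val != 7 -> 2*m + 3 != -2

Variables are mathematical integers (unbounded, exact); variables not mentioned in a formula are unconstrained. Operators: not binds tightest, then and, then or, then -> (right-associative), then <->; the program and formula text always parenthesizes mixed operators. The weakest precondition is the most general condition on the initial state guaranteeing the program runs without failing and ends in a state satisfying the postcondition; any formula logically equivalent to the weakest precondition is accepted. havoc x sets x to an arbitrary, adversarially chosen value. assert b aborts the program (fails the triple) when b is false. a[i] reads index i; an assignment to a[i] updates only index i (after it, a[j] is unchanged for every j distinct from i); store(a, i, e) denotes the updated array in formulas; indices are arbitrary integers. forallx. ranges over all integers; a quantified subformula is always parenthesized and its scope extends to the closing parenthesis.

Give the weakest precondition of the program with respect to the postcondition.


Working backward. After the program, the postcondition (val + 2 != -7 -> 3*d - 2 != -8) and 3*d + n + 9 = 9 must hold; in canonical form it is (val != -9 -> 3*d != -6) and 3*d + n = 0.
Before assert val != 7 -> 2*m + 3 != -2: (val != 7 -> 2*m != -5) and (val != -9 -> 3*d != -6) and 3*d + n = 0
Before val := 3*vec[m + 1] - 8: (3*vec[m + 1] != 15 -> 2*m != -5) and (3*vec[m + 1] != -1 -> 3*d != -6) and 3*d + n = 0
Before n := 3*m + m: (3*vec[m + 1] != 15 -> 2*m != -5) and (3*vec[m + 1] != -1 -> 3*d != -6) and 3*d + 4*m = 0
Before skip: (3*vec[m + 1] != 15 -> 2*m != -5) and (3*vec[m + 1] != -1 -> 3*d != -6) and 3*d + 4*m = 0
Before havoc n: (3*vec[m + 1] != 15 -> 2*m != -5) and (3*vec[m + 1] != -1 -> 3*d != -6) and 3*d + 4*m = 0
Answer: WP = (3*vec[m + 1] != 15 -> 2*m != -5) and (3*vec[m + 1] != -1 -> 3*d != -6) and 3*d + 4*m = 0


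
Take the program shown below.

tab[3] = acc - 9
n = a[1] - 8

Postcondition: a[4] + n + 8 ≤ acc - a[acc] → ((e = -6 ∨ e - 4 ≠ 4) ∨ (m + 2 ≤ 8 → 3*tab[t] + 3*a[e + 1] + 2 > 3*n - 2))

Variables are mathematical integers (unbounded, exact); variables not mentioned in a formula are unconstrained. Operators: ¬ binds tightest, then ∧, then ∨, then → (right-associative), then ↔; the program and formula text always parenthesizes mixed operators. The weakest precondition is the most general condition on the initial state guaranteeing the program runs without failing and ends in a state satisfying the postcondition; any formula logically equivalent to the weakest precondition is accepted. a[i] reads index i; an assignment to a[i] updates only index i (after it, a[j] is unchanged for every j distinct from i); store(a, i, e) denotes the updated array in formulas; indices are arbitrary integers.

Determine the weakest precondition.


Working backward. After the program, the postcondition a[4] + n + 8 ≤ acc - a[acc] → ((e = -6 ∨ e - 4 ≠ 4) ∨ (m + 2 ≤ 8 → 3*tab[t] + 3*a[e + 1] + 2 > 3*n - 2)) must hold; in canonical form it is a[4] + a[acc] + n ≤ acc - 8 → (e = -6 ∨ e ≠ 8 ∨ (m ≤ 6 → 3*a[e + 1] + 3*tab[t] > 3*n - 4)).
Before n := a[1] - 8: a[1] + a[4] + a[acc] ≤ acc → (e = -6 ∨ e ≠ 8 ∨ (m ≤ 6 → 3*a[e + 1] + 3*tab[t] > 3*a[1] - 28))
Before tab[3] := acc - 9: a[1] + a[4] + a[acc] ≤ acc → (e = -6 ∨ e ≠ 8 ∨ (m ≤ 6 → 3*a[e + 1] + 3*store(tab, 3, acc - 9)[t] > 3*a[1] - 28))
Answer: WP = a[1] + a[4] + a[acc] ≤ acc → (e = -6 ∨ e ≠ 8 ∨ (m ≤ 6 → 3*a[e + 1] + 3*store(tab, 3, acc - 9)[t] > 3*a[1] - 28))


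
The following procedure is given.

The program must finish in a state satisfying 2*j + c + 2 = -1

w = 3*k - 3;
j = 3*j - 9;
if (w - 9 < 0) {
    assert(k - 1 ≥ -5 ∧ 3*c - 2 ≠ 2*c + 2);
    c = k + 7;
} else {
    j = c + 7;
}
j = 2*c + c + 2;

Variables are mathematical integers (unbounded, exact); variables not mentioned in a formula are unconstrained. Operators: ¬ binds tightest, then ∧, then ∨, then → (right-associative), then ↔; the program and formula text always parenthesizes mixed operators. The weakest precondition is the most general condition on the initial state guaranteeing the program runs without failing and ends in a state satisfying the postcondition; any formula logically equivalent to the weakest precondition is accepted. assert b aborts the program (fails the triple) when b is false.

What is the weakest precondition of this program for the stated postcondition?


Working backward. After the program, the postcondition 2*j + c + 2 = -1 must hold; in canonical form it is c + 2*j = -3.
Before j := 2*c + c + 2: 7*c = -7
Then branch requires k ≥ -4 ∧ c ≠ 4 ∧ 7*k = -56; else branch requires 7*c = -7.
Before the if: (w < 9 → (k ≥ -4 ∧ c ≠ 4 ∧ 7*k = -56)) ∧ ((¬(w < 9)) → 7*c = -7)
Before j := 3*j - 9: (w < 9 → (k ≥ -4 ∧ c ≠ 4 ∧ 7*k = -56)) ∧ ((¬(w < 9)) → 7*c = -7)
Before w := 3*k - 3: (3*k < 12 → (k ≥ -4 ∧ c ≠ 4 ∧ 7*k = -56)) ∧ ((¬(3*k < 12)) → 7*c = -7)
Answer: WP = (3*k < 12 → (k ≥ -4 ∧ c ≠ 4 ∧ 7*k = -56)) ∧ ((¬(3*k < 12)) → 7*c = -7)


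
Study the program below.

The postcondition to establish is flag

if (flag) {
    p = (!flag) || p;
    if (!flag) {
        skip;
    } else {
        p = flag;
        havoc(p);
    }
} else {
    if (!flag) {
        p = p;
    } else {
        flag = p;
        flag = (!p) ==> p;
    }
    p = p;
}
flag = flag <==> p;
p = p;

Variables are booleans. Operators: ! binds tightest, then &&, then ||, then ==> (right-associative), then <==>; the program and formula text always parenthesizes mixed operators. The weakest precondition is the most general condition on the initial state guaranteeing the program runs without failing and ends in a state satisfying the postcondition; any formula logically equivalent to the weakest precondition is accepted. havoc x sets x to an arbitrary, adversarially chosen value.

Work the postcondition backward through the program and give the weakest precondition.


Working backward. After the program, flag must hold.
Before p := p: flag
Before flag := flag <==> p: flag <==> p
Then branch requires ((!flag) ==> (flag <==> ((!flag) || p))) && (!flag); else branch requires ((!flag) ==> (flag <==> p)) && (flag ==> (((!p) ==> p) <==> p)).
Before the if: (flag ==> (((!flag) ==> (flag <==> ((!flag) || p))) && (!flag))) && ((!flag) ==> (((!flag) ==> (flag <==> p)) && (flag ==> (((!p) ==> p) <==> p))))
Answer: WP = (flag ==> (((!flag) ==> (flag <==> ((!flag) || p))) && (!flag))) && ((!flag) ==> (((!flag) ==> (flag <==> p)) && (flag ==> (((!p) ==> p) <==> p))))


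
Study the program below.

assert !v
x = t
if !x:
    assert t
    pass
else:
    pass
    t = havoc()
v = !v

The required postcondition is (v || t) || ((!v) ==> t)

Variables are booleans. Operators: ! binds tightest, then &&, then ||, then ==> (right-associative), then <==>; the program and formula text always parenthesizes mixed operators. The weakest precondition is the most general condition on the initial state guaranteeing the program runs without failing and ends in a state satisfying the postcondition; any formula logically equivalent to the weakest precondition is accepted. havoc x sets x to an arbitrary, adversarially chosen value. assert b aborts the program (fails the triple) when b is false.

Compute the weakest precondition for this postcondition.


Working backward. After the program, the postcondition (v || t) || ((!v) ==> t) must hold; in canonical form it is v || t || ((!v) ==> t).
Before v := !v: (!v) || t || (v ==> t)
Then branch requires t && ((!v) || t || (v ==> t)); else branch requires !v.
Before the if: ((!x) ==> (t && ((!v) || t || (v ==> t)))) && (x ==> (!v))
Before x := t: ((!t) ==> (t && ((!v) || t || (v ==> t)))) && (t ==> (!v))
Before assert !v: (!v) && ((!t) ==> (t && ((!v) || t || (v ==> t)))) && (t ==> (!v))
Answer: WP = (!v) && ((!t) ==> (t && ((!v) || t || (v ==> t)))) && (t ==> (!v))


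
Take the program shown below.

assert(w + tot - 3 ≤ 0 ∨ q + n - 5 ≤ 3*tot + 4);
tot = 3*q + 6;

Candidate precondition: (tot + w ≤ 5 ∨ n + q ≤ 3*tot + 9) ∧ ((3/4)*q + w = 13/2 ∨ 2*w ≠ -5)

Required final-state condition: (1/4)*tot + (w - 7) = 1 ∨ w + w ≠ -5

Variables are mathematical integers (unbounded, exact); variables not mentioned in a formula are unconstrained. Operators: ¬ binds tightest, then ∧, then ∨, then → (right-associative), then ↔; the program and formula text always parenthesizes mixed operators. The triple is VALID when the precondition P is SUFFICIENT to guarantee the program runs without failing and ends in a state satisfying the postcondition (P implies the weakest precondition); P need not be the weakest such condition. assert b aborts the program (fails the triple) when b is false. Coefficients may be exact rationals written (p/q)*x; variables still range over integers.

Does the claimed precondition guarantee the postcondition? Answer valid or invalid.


Working backward. After the program, the postcondition (1/4)*tot + (w - 7) = 1 ∨ w + w ≠ -5 must hold; in canonical form it is (1/4)*tot + w = 8 ∨ 2*w ≠ -5.
Before tot := 3*q + 6: (3/4)*q + w = 13/2 ∨ 2*w ≠ -5
Before assert w + tot - 3 ≤ 0 ∨ q + n - 5 ≤ 3*tot + 4: (tot + w ≤ 3 ∨ n + q ≤ 3*tot + 9) ∧ ((3/4)*q + w = 13/2 ∨ 2*w ≠ -5)
The weakest precondition is (tot + w ≤ 3 ∨ n + q ≤ 3*tot + 9) ∧ ((3/4)*q + w = 13/2 ∨ 2*w ≠ -5).
Check whether (tot + w ≤ 5 ∨ n + q ≤ 3*tot + 9) ∧ ((3/4)*q + w = 13/2 ∨ 2*w ≠ -5) implies it.
Countermodel: at the initial state n = 10, q = 0, tot = 0, w = 4, the precondition holds but the weakest precondition fails.
Answer: invalid


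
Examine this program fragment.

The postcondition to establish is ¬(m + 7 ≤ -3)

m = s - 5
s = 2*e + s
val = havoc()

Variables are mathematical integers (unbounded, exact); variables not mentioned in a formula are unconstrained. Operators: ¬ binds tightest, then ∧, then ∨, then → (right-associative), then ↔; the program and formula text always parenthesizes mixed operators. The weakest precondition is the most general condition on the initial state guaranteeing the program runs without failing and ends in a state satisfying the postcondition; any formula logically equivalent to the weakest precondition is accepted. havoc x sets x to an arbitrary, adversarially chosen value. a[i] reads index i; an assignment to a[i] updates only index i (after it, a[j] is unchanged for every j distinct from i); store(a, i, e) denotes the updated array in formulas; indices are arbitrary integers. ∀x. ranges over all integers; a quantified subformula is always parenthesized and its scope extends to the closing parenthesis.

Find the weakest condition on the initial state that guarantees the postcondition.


Working backward. After the program, the postcondition ¬(m + 7 ≤ -3) must hold; in canonical form it is ¬(m ≤ -10).
Before havoc val: ¬(m ≤ -10)
Before s := 2*e + s: ¬(m ≤ -10)
Before m := s - 5: ¬(s ≤ -5)
Answer: WP = ¬(s ≤ -5)


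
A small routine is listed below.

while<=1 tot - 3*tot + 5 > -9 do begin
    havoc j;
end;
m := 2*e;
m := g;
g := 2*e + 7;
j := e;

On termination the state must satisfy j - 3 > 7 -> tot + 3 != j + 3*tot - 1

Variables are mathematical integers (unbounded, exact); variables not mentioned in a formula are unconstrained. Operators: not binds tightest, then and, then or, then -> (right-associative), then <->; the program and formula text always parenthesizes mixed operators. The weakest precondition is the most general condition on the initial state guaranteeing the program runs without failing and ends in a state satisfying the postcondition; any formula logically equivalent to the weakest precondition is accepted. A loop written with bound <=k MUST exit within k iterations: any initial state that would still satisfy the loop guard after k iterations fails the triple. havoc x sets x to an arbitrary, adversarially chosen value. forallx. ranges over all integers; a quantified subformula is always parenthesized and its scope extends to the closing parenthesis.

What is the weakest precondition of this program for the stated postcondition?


Working backward. After the program, the postcondition j - 3 > 7 -> tot + 3 != j + 3*tot - 1 must hold; in canonical form it is j > 10 -> j + 2*tot != 4.
Before j := e: e > 10 -> e + 2*tot != 4
Before g := 2*e + 7: e > 10 -> e + 2*tot != 4
Before m := g: e > 10 -> e + 2*tot != 4
Before m := 2*e: e > 10 -> e + 2*tot != 4
Before the loop (bound <=1), unroll the exhaustion recursion (WP_0 = exit-now case; WP_j = one more guarded iteration, up to j = 1):
  WP_0: (not (2*tot < 14)) and (e > 10 -> e + 2*tot != 4)
  WP_1: (2*tot < 14 -> ((not (2*tot < 14)) and (e > 10 -> e + 2*tot != 4))) and ((not (2*tot < 14)) -> (e > 10 -> e + 2*tot != 4))
So before the loop: (2*tot < 14 -> ((not (2*tot < 14)) and (e > 10 -> e + 2*tot != 4))) and ((not (2*tot < 14)) -> (e > 10 -> e + 2*tot != 4))
Answer: WP = (2*tot < 14 -> ((not (2*tot < 14)) and (e > 10 -> e + 2*tot != 4))) and ((not (2*tot < 14)) -> (e > 10 -> e + 2*tot != 4))


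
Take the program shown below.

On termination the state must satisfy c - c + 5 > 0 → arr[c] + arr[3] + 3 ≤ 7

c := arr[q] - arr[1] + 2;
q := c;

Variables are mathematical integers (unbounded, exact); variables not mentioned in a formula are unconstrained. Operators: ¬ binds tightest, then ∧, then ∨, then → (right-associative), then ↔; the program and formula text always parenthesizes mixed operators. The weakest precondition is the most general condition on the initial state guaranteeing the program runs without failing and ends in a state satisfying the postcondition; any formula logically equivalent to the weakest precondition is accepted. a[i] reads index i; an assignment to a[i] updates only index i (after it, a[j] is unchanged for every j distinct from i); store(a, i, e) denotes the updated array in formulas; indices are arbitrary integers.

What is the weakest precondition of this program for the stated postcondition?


Working backward. After the program, the postcondition c - c + 5 > 0 → arr[c] + arr[3] + 3 ≤ 7 must hold; in canonical form it is arr[3] + arr[c] ≤ 4.
Before q := c: arr[3] + arr[c] ≤ 4
Before c := arr[q] - arr[1] + 2: arr[-arr[1] + arr[q] + 2] + arr[3] ≤ 4
Answer: WP = arr[-arr[1] + arr[q] + 2] + arr[3] ≤ 4


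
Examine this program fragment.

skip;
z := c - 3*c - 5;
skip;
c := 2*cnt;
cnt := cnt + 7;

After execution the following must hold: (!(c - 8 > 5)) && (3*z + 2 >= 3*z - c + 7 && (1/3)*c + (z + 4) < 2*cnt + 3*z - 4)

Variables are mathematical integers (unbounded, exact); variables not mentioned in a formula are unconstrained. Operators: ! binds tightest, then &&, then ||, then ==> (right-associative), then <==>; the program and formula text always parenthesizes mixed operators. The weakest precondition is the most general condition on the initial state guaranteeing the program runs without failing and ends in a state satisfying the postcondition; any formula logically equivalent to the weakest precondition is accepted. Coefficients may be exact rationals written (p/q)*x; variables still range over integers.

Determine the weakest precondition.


Working backward. After the program, the postcondition (!(c - 8 > 5)) && (3*z + 2 >= 3*z - c + 7 && (1/3)*c + (z + 4) < 2*cnt + 3*z - 4) must hold; in canonical form it is (!(c > 13)) && c >= 5 && (1/3)*c < 2*cnt + 2*z - 8.
Before cnt := cnt + 7: (!(c > 13)) && c >= 5 && (1/3)*c < 2*cnt + 2*z + 6
Before c := 2*cnt: (!(2*cnt > 13)) && 2*cnt >= 5 && (4/3)*cnt + 2*z > -6
Before skip: (!(2*cnt > 13)) && 2*cnt >= 5 && (4/3)*cnt + 2*z > -6
Before z := c - 3*c - 5: (!(2*cnt > 13)) && 2*cnt >= 5 && (4/3)*cnt > 4*c + 4
Before skip: (!(2*cnt > 13)) && 2*cnt >= 5 && (4/3)*cnt > 4*c + 4
Answer: WP = (!(2*cnt > 13)) && 2*cnt >= 5 && (4/3)*cnt > 4*c + 4


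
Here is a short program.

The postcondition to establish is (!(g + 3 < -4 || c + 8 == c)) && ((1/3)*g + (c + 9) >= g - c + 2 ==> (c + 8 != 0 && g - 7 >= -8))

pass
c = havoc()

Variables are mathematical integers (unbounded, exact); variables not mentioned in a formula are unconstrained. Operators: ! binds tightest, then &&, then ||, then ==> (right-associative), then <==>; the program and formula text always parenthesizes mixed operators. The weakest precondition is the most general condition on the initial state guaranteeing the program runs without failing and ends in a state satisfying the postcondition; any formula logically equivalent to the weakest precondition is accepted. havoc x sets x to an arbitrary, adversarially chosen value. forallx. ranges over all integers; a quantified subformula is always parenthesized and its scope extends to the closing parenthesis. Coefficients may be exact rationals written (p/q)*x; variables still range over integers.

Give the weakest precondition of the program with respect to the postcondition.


Working backward. After the program, the postcondition (!(g + 3 < -4 || c + 8 == c)) && ((1/3)*g + (c + 9) >= g - c + 2 ==> (c + 8 != 0 && g - 7 >= -8)) must hold; in canonical form it is (!(g < -7)) && (2*c >= (2/3)*g - 7 ==> (c != -8 && g >= -1)).
Before havoc c: forall c_1. ((!(g < -7)) && (2*c_1 >= (2/3)*g - 7 ==> (c_1 != -8 && g >= -1)))
Before skip: forall c_1. ((!(g < -7)) && (2*c_1 >= (2/3)*g - 7 ==> (c_1 != -8 && g >= -1)))
Answer: WP = forall c_1. ((!(g < -7)) && (2*c_1 >= (2/3)*g - 7 ==> (c_1 != -8 && g >= -1)))


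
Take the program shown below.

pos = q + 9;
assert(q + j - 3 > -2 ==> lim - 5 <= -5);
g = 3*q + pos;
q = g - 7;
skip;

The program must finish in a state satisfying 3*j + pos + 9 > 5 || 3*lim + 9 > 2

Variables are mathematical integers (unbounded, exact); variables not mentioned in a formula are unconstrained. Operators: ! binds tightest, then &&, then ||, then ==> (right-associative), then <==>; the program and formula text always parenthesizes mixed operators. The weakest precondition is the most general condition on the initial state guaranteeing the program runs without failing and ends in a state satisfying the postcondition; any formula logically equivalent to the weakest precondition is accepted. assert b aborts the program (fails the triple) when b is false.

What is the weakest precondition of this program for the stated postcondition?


Working backward. After the program, the postcondition 3*j + pos + 9 > 5 || 3*lim + 9 > 2 must hold; in canonical form it is 3*j + pos > -4 || 3*lim > -7.
Before skip: 3*j + pos > -4 || 3*lim > -7
Before q := g - 7: 3*j + pos > -4 || 3*lim > -7
Before g := 3*q + pos: 3*j + pos > -4 || 3*lim > -7
Before assert q + j - 3 > -2 ==> lim - 5 <= -5: (j + q > 1 ==> lim <= 0) && (3*j + pos > -4 || 3*lim > -7)
Before pos := q + 9: (j + q > 1 ==> lim <= 0) && (3*j + q > -13 || 3*lim > -7)
Answer: WP = (j + q > 1 ==> lim <= 0) && (3*j + q > -13 || 3*lim > -7)


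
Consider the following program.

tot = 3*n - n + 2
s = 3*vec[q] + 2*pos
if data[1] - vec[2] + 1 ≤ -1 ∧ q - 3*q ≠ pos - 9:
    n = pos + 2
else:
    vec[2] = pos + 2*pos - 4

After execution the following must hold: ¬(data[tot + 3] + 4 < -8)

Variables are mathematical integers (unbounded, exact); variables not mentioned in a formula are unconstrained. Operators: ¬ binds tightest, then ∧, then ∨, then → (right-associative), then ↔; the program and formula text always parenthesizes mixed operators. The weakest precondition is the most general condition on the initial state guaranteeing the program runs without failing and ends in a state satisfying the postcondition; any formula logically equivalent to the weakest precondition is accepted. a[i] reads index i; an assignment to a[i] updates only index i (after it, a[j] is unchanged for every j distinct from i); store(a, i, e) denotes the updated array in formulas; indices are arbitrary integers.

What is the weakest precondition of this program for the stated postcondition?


Working backward. After the program, the postcondition ¬(data[tot + 3] + 4 < -8) must hold; in canonical form it is ¬(data[tot + 3] < -12).
Then branch requires ¬(data[tot + 3] < -12); else branch requires ¬(data[tot + 3] < -12).
Before the if: ((data[1] ≤ vec[2] - 2 ∧ pos + 2*q ≠ 9) → (¬(data[tot + 3] < -12))) ∧ ((¬(data[1] ≤ vec[2] - 2 ∧ pos + 2*q ≠ 9)) → (¬(data[tot + 3] < -12)))
Before s := 3*vec[q] + 2*pos: ((data[1] ≤ vec[2] - 2 ∧ pos + 2*q ≠ 9) → (¬(data[tot + 3] < -12))) ∧ ((¬(data[1] ≤ vec[2] - 2 ∧ pos + 2*q ≠ 9)) → (¬(data[tot + 3] < -12)))
Before tot := 3*n - n + 2: ((data[1] ≤ vec[2] - 2 ∧ pos + 2*q ≠ 9) → (¬(data[2*n + 5] < -12))) ∧ ((¬(data[1] ≤ vec[2] - 2 ∧ pos + 2*q ≠ 9)) → (¬(data[2*n + 5] < -12)))
Answer: WP = ((data[1] ≤ vec[2] - 2 ∧ pos + 2*q ≠ 9) → (¬(data[2*n + 5] < -12))) ∧ ((¬(data[1] ≤ vec[2] - 2 ∧ pos + 2*q ≠ 9)) → (¬(data[2*n + 5] < -12)))


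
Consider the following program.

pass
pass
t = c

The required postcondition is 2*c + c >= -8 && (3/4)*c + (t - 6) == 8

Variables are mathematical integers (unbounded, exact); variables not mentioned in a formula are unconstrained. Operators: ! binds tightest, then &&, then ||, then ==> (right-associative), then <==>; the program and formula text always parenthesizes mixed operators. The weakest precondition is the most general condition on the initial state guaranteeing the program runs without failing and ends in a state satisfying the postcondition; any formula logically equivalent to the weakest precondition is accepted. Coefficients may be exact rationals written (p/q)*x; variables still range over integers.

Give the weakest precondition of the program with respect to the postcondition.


Working backward. After the program, the postcondition 2*c + c >= -8 && (3/4)*c + (t - 6) == 8 must hold; in canonical form it is 3*c >= -8 && (3/4)*c + t == 14.
Before t := c: 3*c >= -8 && (7/4)*c == 14
Before skip: 3*c >= -8 && (7/4)*c == 14
Before skip: 3*c >= -8 && (7/4)*c == 14
Answer: WP = 3*c >= -8 && (7/4)*c == 14


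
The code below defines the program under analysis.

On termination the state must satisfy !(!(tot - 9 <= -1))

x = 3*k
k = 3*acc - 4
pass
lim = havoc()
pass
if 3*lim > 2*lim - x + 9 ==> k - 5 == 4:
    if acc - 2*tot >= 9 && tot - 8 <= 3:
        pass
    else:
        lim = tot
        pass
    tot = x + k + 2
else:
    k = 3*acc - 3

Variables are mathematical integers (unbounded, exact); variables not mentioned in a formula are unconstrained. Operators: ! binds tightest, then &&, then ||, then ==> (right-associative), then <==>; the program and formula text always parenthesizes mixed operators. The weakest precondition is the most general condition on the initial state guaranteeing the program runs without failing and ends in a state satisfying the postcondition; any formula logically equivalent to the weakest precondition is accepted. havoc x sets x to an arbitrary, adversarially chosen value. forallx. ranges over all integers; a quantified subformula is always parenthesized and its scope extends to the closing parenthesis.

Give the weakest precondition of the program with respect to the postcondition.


Working backward. After the program, the postcondition !(!(tot - 9 <= -1)) must hold; in canonical form it is tot <= 8.
Then branch requires ((acc >= 2*tot + 9 && tot <= 11) ==> k + x <= 6) && ((!(acc >= 2*tot + 9 && tot <= 11)) ==> k + x <= 6); else branch requires tot <= 8.
Before the if: ((lim + x > 9 ==> k == 9) ==> (((acc >= 2*tot + 9 && tot <= 11) ==> k + x <= 6) && ((!(acc >= 2*tot + 9 && tot <= 11)) ==> k + x <= 6))) && ((!(lim + x > 9 ==> k == 9)) ==> tot <= 8)
Before skip: ((lim + x > 9 ==> k == 9) ==> (((acc >= 2*tot + 9 && tot <= 11) ==> k + x <= 6) && ((!(acc >= 2*tot + 9 && tot <= 11)) ==> k + x <= 6))) && ((!(lim + x > 9 ==> k == 9)) ==> tot <= 8)
Before havoc lim: forall lim_1. (((lim_1 + x > 9 ==> k == 9) ==> (((acc >= 2*tot + 9 && tot <= 11) ==> k + x <= 6) && ((!(acc >= 2*tot + 9 && tot <= 11)) ==> k + x <= 6))) && ((!(lim_1 + x > 9 ==> k == 9)) ==> tot <= 8))
Before skip: forall lim_1. (((lim_1 + x > 9 ==> k == 9) ==> (((acc >= 2*tot + 9 && tot <= 11) ==> k + x <= 6) && ((!(acc >= 2*tot + 9 && tot <= 11)) ==> k + x <= 6))) && ((!(lim_1 + x > 9 ==> k == 9)) ==> tot <= 8))
Before k := 3*acc - 4: forall lim_1. (((lim_1 + x > 9 ==> 3*acc == 13) ==> (((acc >= 2*tot + 9 && tot <= 11) ==> 3*acc + x <= 10) && ((!(acc >= 2*tot + 9 && tot <= 11)) ==> 3*acc + x <= 10))) && ((!(lim_1 + x > 9 ==> 3*acc == 13)) ==> tot <= 8))
Before x := 3*k: forall lim_1. (((3*k + lim_1 > 9 ==> 3*acc == 13) ==> (((acc >= 2*tot + 9 && tot <= 11) ==> 3*acc + 3*k <= 10) && ((!(acc >= 2*tot + 9 && tot <= 11)) ==> 3*acc + 3*k <= 10))) && ((!(3*k + lim_1 > 9 ==> 3*acc == 13)) ==> tot <= 8))
Answer: WP = forall lim_1. (((3*k + lim_1 > 9 ==> 3*acc == 13) ==> (((acc >= 2*tot + 9 && tot <= 11) ==> 3*acc + 3*k <= 10) && ((!(acc >= 2*tot + 9 && tot <= 11)) ==> 3*acc + 3*k <= 10))) && ((!(3*k + lim_1 > 9 ==> 3*acc == 13)) ==> tot <= 8))


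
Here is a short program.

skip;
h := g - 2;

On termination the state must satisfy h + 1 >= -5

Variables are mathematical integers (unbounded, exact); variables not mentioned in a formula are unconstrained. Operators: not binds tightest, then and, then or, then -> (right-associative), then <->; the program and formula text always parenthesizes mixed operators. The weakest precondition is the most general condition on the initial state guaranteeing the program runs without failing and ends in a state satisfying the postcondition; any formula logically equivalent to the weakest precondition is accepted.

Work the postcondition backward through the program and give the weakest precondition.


Working backward. After the program, the postcondition h + 1 >= -5 must hold; in canonical form it is h >= -6.
Before h := g - 2: g >= -4
Before skip: g >= -4
Answer: WP = g >= -4


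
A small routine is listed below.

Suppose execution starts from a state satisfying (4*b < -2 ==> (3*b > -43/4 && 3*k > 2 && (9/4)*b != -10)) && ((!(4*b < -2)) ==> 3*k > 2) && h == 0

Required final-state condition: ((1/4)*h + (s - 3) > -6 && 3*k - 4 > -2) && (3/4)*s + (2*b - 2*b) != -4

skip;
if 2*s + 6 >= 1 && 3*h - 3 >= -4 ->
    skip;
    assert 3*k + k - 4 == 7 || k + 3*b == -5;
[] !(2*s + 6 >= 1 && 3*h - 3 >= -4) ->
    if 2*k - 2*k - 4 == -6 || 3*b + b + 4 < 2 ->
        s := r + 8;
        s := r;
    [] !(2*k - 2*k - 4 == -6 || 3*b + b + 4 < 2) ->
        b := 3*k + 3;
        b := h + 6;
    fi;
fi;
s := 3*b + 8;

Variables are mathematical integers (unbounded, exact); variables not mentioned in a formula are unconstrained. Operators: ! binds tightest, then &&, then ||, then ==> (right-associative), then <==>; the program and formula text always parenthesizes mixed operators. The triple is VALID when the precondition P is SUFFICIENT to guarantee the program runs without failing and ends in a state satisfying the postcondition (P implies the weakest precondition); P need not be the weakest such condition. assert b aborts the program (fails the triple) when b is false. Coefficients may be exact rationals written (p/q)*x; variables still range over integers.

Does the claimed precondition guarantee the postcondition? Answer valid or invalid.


Working backward. After the program, the postcondition ((1/4)*h + (s - 3) > -6 && 3*k - 4 > -2) && (3/4)*s + (2*b - 2*b) != -4 must hold; in canonical form it is (1/4)*h + s > -3 && 3*k > 2 && (3/4)*s != -4.
Before s := 3*b + 8: 3*b + (1/4)*h > -11 && 3*k > 2 && (9/4)*b != -10
Then branch requires (4*k == 11 || 3*b + k == -5) && 3*b + (1/4)*h > -11 && 3*k > 2 && (9/4)*b != -10; else branch requires (4*b < -2 ==> (3*b + (1/4)*h > -11 && 3*k > 2 && (9/4)*b != -10)) && ((!(4*b < -2)) ==> ((13/4)*h > -29 && 3*k > 2 && (9/4)*h != -47/2)).
Before the if: ((2*s >= -5 && 3*h >= -1) ==> ((4*k == 11 || 3*b + k == -5) && 3*b + (1/4)*h > -11 && 3*k > 2 && (9/4)*b != -10)) && ((!(2*s >= -5 && 3*h >= -1)) ==> ((4*b < -2 ==> (3*b + (1/4)*h > -11 && 3*k > 2 && (9/4)*b != -10)) && ((!(4*b < -2)) ==> ((13/4)*h > -29 && 3*k > 2 && (9/4)*h != -47/2))))
Before skip: ((2*s >= -5 && 3*h >= -1) ==> ((4*k == 11 || 3*b + k == -5) && 3*b + (1/4)*h > -11 && 3*k > 2 && (9/4)*b != -10)) && ((!(2*s >= -5 && 3*h >= -1)) ==> ((4*b < -2 ==> (3*b + (1/4)*h > -11 && 3*k > 2 && (9/4)*b != -10)) && ((!(4*b < -2)) ==> ((13/4)*h > -29 && 3*k > 2 && (9/4)*h != -47/2))))
The weakest precondition is ((2*s >= -5 && 3*h >= -1) ==> ((4*k == 11 || 3*b + k == -5) && 3*b + (1/4)*h > -11 && 3*k > 2 && (9/4)*b != -10)) && ((!(2*s >= -5 && 3*h >= -1)) ==> ((4*b < -2 ==> (3*b + (1/4)*h > -11 && 3*k > 2 && (9/4)*b != -10)) && ((!(4*b < -2)) ==> ((13/4)*h > -29 && 3*k > 2 && (9/4)*h != -47/2)))).
Check whether (4*b < -2 ==> (3*b > -43/4 && 3*k > 2 && (9/4)*b != -10)) && ((!(4*b < -2)) ==> 3*k > 2) && h == 0 implies it.
Countermodel: at the initial state b = -1, h = 0, k = 1, s = -2, the precondition holds but the weakest precondition fails.
Answer: invalid


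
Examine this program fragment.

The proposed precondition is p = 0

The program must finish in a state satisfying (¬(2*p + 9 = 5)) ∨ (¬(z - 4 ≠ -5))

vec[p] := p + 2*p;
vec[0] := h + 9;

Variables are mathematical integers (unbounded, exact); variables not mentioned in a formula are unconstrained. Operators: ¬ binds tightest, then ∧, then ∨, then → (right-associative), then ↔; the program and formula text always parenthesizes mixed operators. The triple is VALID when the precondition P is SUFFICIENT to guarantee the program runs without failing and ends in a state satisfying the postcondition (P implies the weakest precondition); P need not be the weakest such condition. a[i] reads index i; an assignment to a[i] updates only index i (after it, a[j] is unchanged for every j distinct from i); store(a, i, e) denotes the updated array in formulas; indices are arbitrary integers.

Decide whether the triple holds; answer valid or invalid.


Working backward. After the program, the postcondition (¬(2*p + 9 = 5)) ∨ (¬(z - 4 ≠ -5)) must hold; in canonical form it is (¬(2*p = -4)) ∨ (¬(z ≠ -1)).
Before vec[0] := h + 9: (¬(2*p = -4)) ∨ (¬(z ≠ -1))
Before vec[p] := p + 2*p: (¬(2*p = -4)) ∨ (¬(z ≠ -1))
The weakest precondition is (¬(2*p = -4)) ∨ (¬(z ≠ -1)).
Check whether p = 0 implies it.
Every state satisfying the precondition satisfies the weakest precondition: the implication holds.
Answer: valid


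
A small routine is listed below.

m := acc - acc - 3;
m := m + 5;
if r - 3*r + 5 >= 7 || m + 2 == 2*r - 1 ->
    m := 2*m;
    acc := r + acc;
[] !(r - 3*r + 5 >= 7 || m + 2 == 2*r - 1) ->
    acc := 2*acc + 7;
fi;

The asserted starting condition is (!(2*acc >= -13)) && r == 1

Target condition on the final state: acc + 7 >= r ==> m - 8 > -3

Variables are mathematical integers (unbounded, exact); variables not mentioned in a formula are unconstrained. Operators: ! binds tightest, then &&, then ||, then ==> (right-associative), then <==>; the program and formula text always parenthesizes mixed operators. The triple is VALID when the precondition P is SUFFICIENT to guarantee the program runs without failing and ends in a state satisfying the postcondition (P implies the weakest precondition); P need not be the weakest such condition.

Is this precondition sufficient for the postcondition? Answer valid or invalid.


Working backward. After the program, the postcondition acc + 7 >= r ==> m - 8 > -3 must hold; in canonical form it is acc >= r - 7 ==> m > 5.
Then branch requires acc >= -7 ==> 2*m > 5; else branch requires 2*acc >= r - 14 ==> m > 5.
Before the if: ((2*r <= -2 || m == 2*r - 3) ==> (acc >= -7 ==> 2*m > 5)) && ((!(2*r <= -2 || m == 2*r - 3)) ==> (2*acc >= r - 14 ==> m > 5))
Before m := m + 5: ((2*r <= -2 || m == 2*r - 8) ==> (acc >= -7 ==> 2*m > -5)) && ((!(2*r <= -2 || m == 2*r - 8)) ==> (2*acc >= r - 14 ==> m > 0))
Before m := acc - acc - 3: ((2*r <= -2 || 2*r == 5) ==> (!(acc >= -7))) && ((!(2*r <= -2 || 2*r == 5)) ==> (!(2*acc >= r - 14)))
The weakest precondition is ((2*r <= -2 || 2*r == 5) ==> (!(acc >= -7))) && ((!(2*r <= -2 || 2*r == 5)) ==> (!(2*acc >= r - 14))).
Check whether (!(2*acc >= -13)) && r == 1 implies it.
Every state satisfying the precondition satisfies the weakest precondition: the implication holds.
Answer: valid


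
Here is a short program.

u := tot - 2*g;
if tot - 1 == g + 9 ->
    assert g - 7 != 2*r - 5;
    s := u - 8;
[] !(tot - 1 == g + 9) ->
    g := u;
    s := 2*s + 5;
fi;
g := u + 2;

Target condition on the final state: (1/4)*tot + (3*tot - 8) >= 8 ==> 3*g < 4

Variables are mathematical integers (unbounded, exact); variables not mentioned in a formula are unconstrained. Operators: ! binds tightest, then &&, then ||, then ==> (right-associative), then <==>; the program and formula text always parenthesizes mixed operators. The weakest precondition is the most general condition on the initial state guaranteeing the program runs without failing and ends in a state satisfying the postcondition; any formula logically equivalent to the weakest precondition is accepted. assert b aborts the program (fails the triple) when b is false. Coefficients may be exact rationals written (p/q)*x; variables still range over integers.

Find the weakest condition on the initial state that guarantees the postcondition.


Working backward. After the program, the postcondition (1/4)*tot + (3*tot - 8) >= 8 ==> 3*g < 4 must hold; in canonical form it is (13/4)*tot >= 16 ==> 3*g < 4.
Before g := u + 2: (13/4)*tot >= 16 ==> 3*u < -2
Then branch requires g != 2*r + 2 && ((13/4)*tot >= 16 ==> 3*u < -2); else branch requires (13/4)*tot >= 16 ==> 3*u < -2.
Before the if: (tot == g + 10 ==> (g != 2*r + 2 && ((13/4)*tot >= 16 ==> 3*u < -2))) && ((!(tot == g + 10)) ==> ((13/4)*tot >= 16 ==> 3*u < -2))
Before u := tot - 2*g: (tot == g + 10 ==> (g != 2*r + 2 && ((13/4)*tot >= 16 ==> 3*tot < 6*g - 2))) && ((!(tot == g + 10)) ==> ((13/4)*tot >= 16 ==> 3*tot < 6*g - 2))
Answer: WP = (tot == g + 10 ==> (g != 2*r + 2 && ((13/4)*tot >= 16 ==> 3*tot < 6*g - 2))) && ((!(tot == g + 10)) ==> ((13/4)*tot >= 16 ==> 3*tot < 6*g - 2))


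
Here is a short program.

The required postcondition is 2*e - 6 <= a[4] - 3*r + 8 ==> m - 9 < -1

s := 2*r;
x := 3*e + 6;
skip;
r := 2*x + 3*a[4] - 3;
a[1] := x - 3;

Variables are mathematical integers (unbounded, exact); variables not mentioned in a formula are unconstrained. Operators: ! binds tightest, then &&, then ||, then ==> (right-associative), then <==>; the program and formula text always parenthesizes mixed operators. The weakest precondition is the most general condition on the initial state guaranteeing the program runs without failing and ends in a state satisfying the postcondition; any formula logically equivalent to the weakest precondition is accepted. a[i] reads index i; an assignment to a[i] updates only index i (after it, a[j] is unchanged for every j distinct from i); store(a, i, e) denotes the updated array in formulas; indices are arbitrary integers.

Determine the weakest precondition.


Working backward. After the program, the postcondition 2*e - 6 <= a[4] - 3*r + 8 ==> m - 9 < -1 must hold; in canonical form it is 2*e + 3*r <= a[4] + 14 ==> m < 8.
Before a[1] := x - 3: 2*e + 3*r <= a[4] + 14 ==> m < 8
Before r := 2*x + 3*a[4] - 3: 8*a[4] + 2*e + 6*x <= 23 ==> m < 8
Before skip: 8*a[4] + 2*e + 6*x <= 23 ==> m < 8
Before x := 3*e + 6: 8*a[4] + 20*e <= -13 ==> m < 8
Before s := 2*r: 8*a[4] + 20*e <= -13 ==> m < 8
Answer: WP = 8*a[4] + 20*e <= -13 ==> m < 8


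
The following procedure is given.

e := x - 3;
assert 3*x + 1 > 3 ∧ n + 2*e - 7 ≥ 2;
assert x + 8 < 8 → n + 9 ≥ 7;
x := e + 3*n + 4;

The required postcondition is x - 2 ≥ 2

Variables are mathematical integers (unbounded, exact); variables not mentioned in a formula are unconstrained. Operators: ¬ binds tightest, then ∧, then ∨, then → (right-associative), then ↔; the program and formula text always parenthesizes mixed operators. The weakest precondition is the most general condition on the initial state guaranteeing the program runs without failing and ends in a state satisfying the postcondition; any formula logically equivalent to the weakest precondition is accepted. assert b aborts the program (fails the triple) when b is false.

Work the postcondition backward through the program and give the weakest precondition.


Working backward. After the program, the postcondition x - 2 ≥ 2 must hold; in canonical form it is x ≥ 4.
Before x := e + 3*n + 4: e + 3*n ≥ 0
Before assert x + 8 < 8 → n + 9 ≥ 7: (x < 0 → n ≥ -2) ∧ e + 3*n ≥ 0
Before assert 3*x + 1 > 3 ∧ n + 2*e - 7 ≥ 2: 3*x > 2 ∧ 2*e + n ≥ 9 ∧ (x < 0 → n ≥ -2) ∧ e + 3*n ≥ 0
Before e := x - 3: 3*x > 2 ∧ n + 2*x ≥ 15 ∧ (x < 0 → n ≥ -2) ∧ 3*n + x ≥ 3
Answer: WP = 3*x > 2 ∧ n + 2*x ≥ 15 ∧ (x < 0 → n ≥ -2) ∧ 3*n + x ≥ 3


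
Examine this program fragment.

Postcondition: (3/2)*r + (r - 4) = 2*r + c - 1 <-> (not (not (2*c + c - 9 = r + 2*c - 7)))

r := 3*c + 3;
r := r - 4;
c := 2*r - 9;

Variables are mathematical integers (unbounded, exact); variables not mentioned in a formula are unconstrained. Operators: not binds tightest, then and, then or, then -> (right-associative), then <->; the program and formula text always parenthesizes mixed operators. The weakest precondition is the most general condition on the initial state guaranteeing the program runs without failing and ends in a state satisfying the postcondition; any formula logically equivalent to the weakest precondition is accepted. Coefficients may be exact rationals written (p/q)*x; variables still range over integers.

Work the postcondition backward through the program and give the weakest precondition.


Working backward. After the program, the postcondition (3/2)*r + (r - 4) = 2*r + c - 1 <-> (not (not (2*c + c - 9 = r + 2*c - 7))) must hold; in canonical form it is (1/2)*r = c + 3 <-> c = r + 2.
Before c := 2*r - 9: (3/2)*r = 6 <-> r = 11
Before r := r - 4: (3/2)*r = 12 <-> r = 15
Before r := 3*c + 3: (9/2)*c = 15/2 <-> 3*c = 12
Answer: WP = (9/2)*c = 15/2 <-> 3*c = 12
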